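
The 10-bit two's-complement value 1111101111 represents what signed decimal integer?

-17

pattern = 1111101111 (MSB is 1 ⇒ negative)
Invert: 0000010000, add 1 → 0000010001 = 17, so the value is -17.
(Equivalently: 1007 - 2^10 = 1007 - 1024 = -17.)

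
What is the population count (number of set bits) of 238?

238 = 11101110
Count the 1s: 1 + 1 + 1 + 1 + 1 + 1 = 6

6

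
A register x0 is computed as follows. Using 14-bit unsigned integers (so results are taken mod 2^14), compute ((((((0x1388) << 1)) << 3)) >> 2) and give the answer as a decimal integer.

0x1388 = 01001110001000
→ << 1 (mod 2^14) → 10011100010000 = 10000
→ << 3 (mod 2^14) → 11100010000000 = 14464
→ >> 2 → 00111000100000 = 3616

3616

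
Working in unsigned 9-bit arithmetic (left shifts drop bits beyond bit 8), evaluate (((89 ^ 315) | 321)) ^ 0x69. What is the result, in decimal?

266

89 = 001011001
315 = 100111011
→ ^ → 101100010 = 354
321 = 101000001
→ | → 101100011 = 355
0x69 = 001101001
→ ^ → 100001010 = 266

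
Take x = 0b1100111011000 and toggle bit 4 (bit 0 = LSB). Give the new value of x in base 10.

x = 1100111011000
bit 4 is currently 1; toggle it via x ^ (1 << 4) = x ^ 16
→ 1100111001000 = 6600

6600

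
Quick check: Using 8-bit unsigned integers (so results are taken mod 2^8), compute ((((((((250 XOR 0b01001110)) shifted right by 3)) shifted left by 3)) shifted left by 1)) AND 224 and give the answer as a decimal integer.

250 = 11111010
0b01001110 = 01001110
→ XOR → 10110100 = 180
→ shifted right by 3 → 00010110 = 22
→ shifted left by 3 (mod 2^8) → 10110000 = 176
→ shifted left by 1 (mod 2^8) → 01100000 = 96
224 = 11100000
→ AND → 01100000 = 96

96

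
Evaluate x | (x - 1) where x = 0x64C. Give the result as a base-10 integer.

x = 11001001100 = 1612
x - 1 = 11001001011
OR    = 11001001111 = 1615
(x | (x - 1) sets all bits below the lowest set bit.)

1615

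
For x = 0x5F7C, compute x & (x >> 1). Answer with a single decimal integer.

3900

x = 101111101111100 = 24444
x>>1 = 010111110111110
AND  = 000111100111100 = 3900
(x & (x >> 1) has a 1 wherever x has two consecutive 1 bits.)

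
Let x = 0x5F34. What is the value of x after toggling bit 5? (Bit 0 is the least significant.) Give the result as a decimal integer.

24340

x = 0101111100110100
bit 5 is currently 1; toggle it via x ^ (1 << 5) = x ^ 32
→ 0101111100010100 = 24340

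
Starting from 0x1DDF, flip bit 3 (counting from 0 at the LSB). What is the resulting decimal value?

7639

x = 1110111011111
bit 3 is currently 1; toggle it via x ^ (1 << 3) = x ^ 8
→ 1110111010111 = 7639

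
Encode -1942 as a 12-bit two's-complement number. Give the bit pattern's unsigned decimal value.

1942 in 12 bits: 011110010110
Invert: 100001101001
Add 1:  100001101010 = 2154
(Check: 2^12 - 1942 = 4096 - 1942 = 2154.)

2154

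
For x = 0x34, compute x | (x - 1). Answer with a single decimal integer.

55

x = 110100 = 52
x - 1 = 110011
OR    = 110111 = 55
(x | (x - 1) sets all bits below the lowest set bit.)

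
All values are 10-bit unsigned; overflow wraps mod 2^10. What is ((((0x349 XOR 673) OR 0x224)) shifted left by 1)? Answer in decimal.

0x349 = 1101001001
673 = 1010100001
→ XOR → 0111101000 = 488
0x224 = 1000100100
→ OR → 1111101100 = 1004
→ shifted left by 1 (mod 2^10) → 1111011000 = 984

984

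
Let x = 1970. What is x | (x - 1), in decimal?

x = 11110110010 = 1970
x - 1 = 11110110001
OR    = 11110110011 = 1971
(x | (x - 1) sets all bits below the lowest set bit.)

1971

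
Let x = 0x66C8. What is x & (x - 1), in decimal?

x = 110011011001000 = 26312
x - 1 = 110011011000111
AND   = 110011011000000 = 26304
(x & (x - 1) clears the lowest set bit of x.)

26304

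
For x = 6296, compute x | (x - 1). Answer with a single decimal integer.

6303

x = 1100010011000 = 6296
x - 1 = 1100010010111
OR    = 1100010011111 = 6303
(x | (x - 1) sets all bits below the lowest set bit.)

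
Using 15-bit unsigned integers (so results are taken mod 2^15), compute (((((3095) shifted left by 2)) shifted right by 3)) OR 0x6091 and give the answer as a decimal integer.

3095 = 000110000010111
→ shifted left by 2 (mod 2^15) → 011000001011100 = 12380
→ shifted right by 3 → 000011000001011 = 1547
0x6091 = 110000010010001
→ OR → 110011010011011 = 26267

26267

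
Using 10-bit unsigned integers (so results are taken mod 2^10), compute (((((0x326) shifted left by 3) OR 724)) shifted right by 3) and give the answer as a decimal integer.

126

0x326 = 1100100110
→ shifted left by 3 (mod 2^10) → 0100110000 = 304
724 = 1011010100
→ OR → 1111110100 = 1012
→ shifted right by 3 → 0001111110 = 126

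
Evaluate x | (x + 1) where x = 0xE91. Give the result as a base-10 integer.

3731

x = 111010010001 = 3729
x + 1 = 111010010010
OR    = 111010010011 = 3731
(x | (x + 1) sets the lowest cleared bit.)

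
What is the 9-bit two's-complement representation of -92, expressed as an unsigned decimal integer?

92 in 9 bits: 001011100
Invert: 110100011
Add 1:  110100100 = 420
(Check: 2^9 - 92 = 512 - 92 = 420.)

420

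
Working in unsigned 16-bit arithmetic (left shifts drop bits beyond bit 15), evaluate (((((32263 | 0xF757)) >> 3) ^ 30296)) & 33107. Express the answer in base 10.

32263 = 0111111000000111
0xF757 = 1111011101010111
→ | → 1111111101010111 = 65367
→ >> 3 → 0001111111101010 = 8170
30296 = 0111011001011000
→ ^ → 0110100110110010 = 27058
33107 = 1000000101010011
→ & → 0000000100010010 = 274

274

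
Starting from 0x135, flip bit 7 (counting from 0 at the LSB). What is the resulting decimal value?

x = 0000100110101
bit 7 is currently 0; toggle it via x ^ (1 << 7) = x ^ 128
→ 0000110110101 = 437

437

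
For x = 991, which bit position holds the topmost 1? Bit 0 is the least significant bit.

991 = 1111011111
The topmost 1 is at position 9 (since 2^9 = 512 ≤ 991 < 1024).

9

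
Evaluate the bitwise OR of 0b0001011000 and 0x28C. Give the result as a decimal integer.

732

a = 0001011000
0x28C = 1010001100
 OR → 1011011100 = 732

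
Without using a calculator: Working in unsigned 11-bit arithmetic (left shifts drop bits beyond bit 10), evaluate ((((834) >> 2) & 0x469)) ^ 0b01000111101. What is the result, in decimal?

637

834 = 01101000010
→ >> 2 → 00011010000 = 208
0x469 = 10001101001
→ & → 00001000000 = 64
0b01000111101 = 01000111101
→ ^ → 01001111101 = 637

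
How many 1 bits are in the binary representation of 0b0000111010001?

n = 111010001
Count the 1s: 1 + 1 + 1 + 1 + 1 = 5

5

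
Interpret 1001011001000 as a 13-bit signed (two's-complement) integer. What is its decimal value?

pattern = 1001011001000 (MSB is 1 ⇒ negative)
Invert: 0110100110111, add 1 → 0110100111000 = 3384, so the value is -3384.
(Equivalently: 4808 - 2^13 = 4808 - 8192 = -3384.)

-3384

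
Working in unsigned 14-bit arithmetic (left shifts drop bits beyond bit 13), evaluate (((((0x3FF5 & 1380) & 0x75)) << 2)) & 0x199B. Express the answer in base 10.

400

0x3FF5 = 11111111110101
1380 = 00010101100100
→ & → 00010101100100 = 1380
0x75 = 00000001110101
→ & → 00000001100100 = 100
→ << 2 (mod 2^14) → 00000110010000 = 400
0x199B = 01100110011011
→ & → 00000110010000 = 400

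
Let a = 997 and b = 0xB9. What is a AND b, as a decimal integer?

161

997 = 1111100101
0xB9 = 0010111001
AND → 0010100001 = 161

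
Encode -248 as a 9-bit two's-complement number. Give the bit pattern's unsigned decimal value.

264

248 in 9 bits: 011111000
Invert: 100000111
Add 1:  100001000 = 264
(Check: 2^9 - 248 = 512 - 248 = 264.)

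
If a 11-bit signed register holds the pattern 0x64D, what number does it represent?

-435

pattern = 11001001101 (MSB is 1 ⇒ negative)
Invert: 00110110010, add 1 → 00110110011 = 435, so the value is -435.
(Equivalently: 1613 - 2^11 = 1613 - 2048 = -435.)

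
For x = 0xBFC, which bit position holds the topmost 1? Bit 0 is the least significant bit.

11

0xBFC = 101111111100
The topmost 1 is at position 11 (since 2^11 = 2048 ≤ 3068 < 4096).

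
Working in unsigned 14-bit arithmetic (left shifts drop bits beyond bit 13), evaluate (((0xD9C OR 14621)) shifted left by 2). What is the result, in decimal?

13940

0xD9C = 00110110011100
14621 = 11100100011101
→ OR → 11110110011101 = 15773
→ shifted left by 2 (mod 2^14) → 11011001110100 = 13940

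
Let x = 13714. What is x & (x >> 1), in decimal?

4224

x = 11010110010010 = 13714
x>>1 = 01101011001001
AND  = 01000010000000 = 4224
(x & (x >> 1) has a 1 wherever x has two consecutive 1 bits.)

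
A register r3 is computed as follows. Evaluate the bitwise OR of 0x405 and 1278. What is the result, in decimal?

1279

0x405 = 10000000101
1278 = 10011111110
 OR → 10011111111 = 1279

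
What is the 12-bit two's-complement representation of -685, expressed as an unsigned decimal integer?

685 in 12 bits: 001010101101
Invert: 110101010010
Add 1:  110101010011 = 3411
(Check: 2^12 - 685 = 4096 - 685 = 3411.)

3411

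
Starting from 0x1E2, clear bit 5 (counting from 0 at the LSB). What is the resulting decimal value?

x = 0111100010
bit 5 is currently 1; clear it via x & ~(1 << 5) = x & ~32
→ 0111000010 = 450

450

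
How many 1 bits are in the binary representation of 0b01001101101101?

8

n = 1001101101101
Count the 1s: 1 + 1 + 1 + 1 + 1 + 1 + 1 + 1 = 8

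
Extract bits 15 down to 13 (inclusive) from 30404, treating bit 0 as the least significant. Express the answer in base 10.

3

v = 0111011011000100
Shift right by 13: 011
Mask low 3 bits: 011 = 3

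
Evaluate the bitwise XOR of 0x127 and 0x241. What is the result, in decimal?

0x127 = 0100100111
0x241 = 1001000001
XOR → 1101100110 = 870

870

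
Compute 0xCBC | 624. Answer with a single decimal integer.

3836

0xCBC = 110010111100
624 = 001001110000
 OR → 111011111100 = 3836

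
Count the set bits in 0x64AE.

0x64AE = 110010010101110
Count the 1s: 1 + 1 + 1 + 1 + 1 + 1 + 1 + 1 = 8

8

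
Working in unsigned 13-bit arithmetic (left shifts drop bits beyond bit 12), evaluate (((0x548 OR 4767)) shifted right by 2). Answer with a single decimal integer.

1527

0x548 = 0010101001000
4767 = 1001010011111
→ OR → 1011111011111 = 6111
→ shifted right by 2 → 0010111110111 = 1527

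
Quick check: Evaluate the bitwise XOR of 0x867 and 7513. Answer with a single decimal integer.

5438

0x867 = 0100001100111
7513 = 1110101011001
XOR → 1010100111110 = 5438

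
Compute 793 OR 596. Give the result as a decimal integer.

861

793 = 1100011001
596 = 1001010100
 OR → 1101011101 = 861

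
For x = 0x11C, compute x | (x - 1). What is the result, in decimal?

x = 100011100 = 284
x - 1 = 100011011
OR    = 100011111 = 287
(x | (x - 1) sets all bits below the lowest set bit.)

287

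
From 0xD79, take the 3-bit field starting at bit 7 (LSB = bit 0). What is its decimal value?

v = 00110101111001
Shift right by 7: 0011010
Mask low 3 bits: 010 = 2

2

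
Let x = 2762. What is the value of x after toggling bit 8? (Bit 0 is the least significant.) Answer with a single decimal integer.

3018

x = 0101011001010
bit 8 is currently 0; toggle it via x ^ (1 << 8) = x ^ 256
→ 0101111001010 = 3018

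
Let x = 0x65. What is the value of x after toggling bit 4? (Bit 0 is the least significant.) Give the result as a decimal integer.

x = 01100101
bit 4 is currently 0; toggle it via x ^ (1 << 4) = x ^ 16
→ 01110101 = 117

117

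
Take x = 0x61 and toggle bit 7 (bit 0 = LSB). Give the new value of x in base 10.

225

x = 0000001100001
bit 7 is currently 0; toggle it via x ^ (1 << 7) = x ^ 128
→ 0000011100001 = 225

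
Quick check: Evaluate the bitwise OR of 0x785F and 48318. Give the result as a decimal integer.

64767

0x785F = 0111100001011111
48318 = 1011110010111110
 OR → 1111110011111111 = 64767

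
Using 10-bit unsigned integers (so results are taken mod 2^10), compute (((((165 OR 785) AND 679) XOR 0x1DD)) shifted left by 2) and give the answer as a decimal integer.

480

165 = 0010100101
785 = 1100010001
→ OR → 1110110101 = 949
679 = 1010100111
→ AND → 1010100101 = 677
0x1DD = 0111011101
→ XOR → 1101111000 = 888
→ shifted left by 2 (mod 2^10) → 0111100000 = 480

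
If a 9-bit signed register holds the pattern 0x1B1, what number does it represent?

pattern = 110110001 (MSB is 1 ⇒ negative)
Invert: 001001110, add 1 → 001001111 = 79, so the value is -79.
(Equivalently: 433 - 2^9 = 433 - 512 = -79.)

-79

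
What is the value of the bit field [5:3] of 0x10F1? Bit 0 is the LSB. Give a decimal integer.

v = 001000011110001
Shift right by 3: 001000011110
Mask low 3 bits: 110 = 6

6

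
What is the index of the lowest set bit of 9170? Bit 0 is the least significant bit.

1

9170 = 10001111010010
Trailing zeros: 1, so the lowest set bit is bit 1 (value 2).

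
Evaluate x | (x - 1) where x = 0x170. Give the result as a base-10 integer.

x = 101110000 = 368
x - 1 = 101101111
OR    = 101111111 = 383
(x | (x - 1) sets all bits below the lowest set bit.)

383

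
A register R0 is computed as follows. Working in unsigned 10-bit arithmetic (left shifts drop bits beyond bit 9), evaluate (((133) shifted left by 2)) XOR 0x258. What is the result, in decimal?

76

133 = 0010000101
→ shifted left by 2 (mod 2^10) → 1000010100 = 532
0x258 = 1001011000
→ XOR → 0001001100 = 76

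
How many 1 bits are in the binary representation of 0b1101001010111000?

n = 1101001010111000
Count the 1s: 1 + 1 + 1 + 1 + 1 + 1 + 1 + 1 = 8

8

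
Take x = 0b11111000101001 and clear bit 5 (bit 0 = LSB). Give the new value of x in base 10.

15881

x = 11111000101001
bit 5 is currently 1; clear it via x & ~(1 << 5) = x & ~32
→ 11111000001001 = 15881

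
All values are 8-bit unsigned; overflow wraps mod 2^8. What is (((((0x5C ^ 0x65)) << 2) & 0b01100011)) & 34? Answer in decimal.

0x5C = 01011100
0x65 = 01100101
→ ^ → 00111001 = 57
→ << 2 (mod 2^8) → 11100100 = 228
0b01100011 = 01100011
→ & → 01100000 = 96
34 = 00100010
→ & → 00100000 = 32

32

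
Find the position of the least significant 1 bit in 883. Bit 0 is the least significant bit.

883 = 1101110011
Trailing zeros: 0, so the lowest set bit is bit 0 (value 1).

0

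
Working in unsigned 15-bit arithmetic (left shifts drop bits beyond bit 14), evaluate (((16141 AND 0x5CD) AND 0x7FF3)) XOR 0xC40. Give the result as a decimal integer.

2369

16141 = 011111100001101
0x5CD = 000010111001101
→ AND → 000010100001101 = 1293
0x7FF3 = 111111111110011
→ AND → 000010100000001 = 1281
0xC40 = 000110001000000
→ XOR → 000100101000001 = 2369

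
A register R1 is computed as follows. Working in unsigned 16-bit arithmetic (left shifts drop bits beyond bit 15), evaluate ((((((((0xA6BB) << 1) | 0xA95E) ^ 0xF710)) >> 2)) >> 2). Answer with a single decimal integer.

0xA6BB = 1010011010111011
→ << 1 (mod 2^16) → 0100110101110110 = 19830
0xA95E = 1010100101011110
→ | → 1110110101111110 = 60798
0xF710 = 1111011100010000
→ ^ → 0001101001101110 = 6766
→ >> 2 → 0000011010011011 = 1691
→ >> 2 → 0000000110100110 = 422

422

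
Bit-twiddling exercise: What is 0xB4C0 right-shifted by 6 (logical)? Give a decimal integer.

0xB4C0 = 1011010011000000
shift right by 6 → 0000001011010011 = 723
(equivalently, floor(46272 / 64))

723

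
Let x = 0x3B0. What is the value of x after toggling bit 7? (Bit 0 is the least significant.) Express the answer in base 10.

816

x = 001110110000
bit 7 is currently 1; toggle it via x ^ (1 << 7) = x ^ 128
→ 001100110000 = 816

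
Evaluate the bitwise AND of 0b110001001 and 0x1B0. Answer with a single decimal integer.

384

a = 110001001
0x1B0 = 110110000
AND → 110000000 = 384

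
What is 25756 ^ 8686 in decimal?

25756 = 110010010011100
8686 = 010000111101110
XOR → 100010101110010 = 17778

17778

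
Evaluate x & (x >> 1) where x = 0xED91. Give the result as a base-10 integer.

x = 1110110110010001 = 60817
x>>1 = 0111011011001000
AND  = 0110010010000000 = 25728
(x & (x >> 1) has a 1 wherever x has two consecutive 1 bits.)

25728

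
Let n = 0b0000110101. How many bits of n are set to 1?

4

n = 110101
Count the 1s: 1 + 1 + 1 + 1 = 4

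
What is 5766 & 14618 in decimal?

5766 = 01011010000110
14618 = 11100100011010
AND → 01000000000010 = 4098

4098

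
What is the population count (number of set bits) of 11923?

11923 = 10111010010011
Count the 1s: 1 + 1 + 1 + 1 + 1 + 1 + 1 + 1 = 8

8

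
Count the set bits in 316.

316 = 100111100
Count the 1s: 1 + 1 + 1 + 1 + 1 = 5

5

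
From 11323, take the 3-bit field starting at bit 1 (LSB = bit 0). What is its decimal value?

5

v = 10110000111011
Shift right by 1: 1011000011101
Mask low 3 bits: 101 = 5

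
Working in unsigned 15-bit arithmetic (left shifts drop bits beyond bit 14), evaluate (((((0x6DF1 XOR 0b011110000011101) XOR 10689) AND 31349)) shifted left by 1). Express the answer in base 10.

28746

0x6DF1 = 110110111110001
0b011110000011101 = 011110000011101
→ XOR → 101000111101100 = 20972
10689 = 010100111000001
→ XOR → 111100000101101 = 30765
31349 = 111101001110101
→ AND → 111100000100101 = 30757
→ shifted left by 1 (mod 2^15) → 111000001001010 = 28746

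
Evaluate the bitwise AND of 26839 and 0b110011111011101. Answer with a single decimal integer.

26839 = 110100011010111
b = 110011111011101
AND → 110000011010101 = 24789

24789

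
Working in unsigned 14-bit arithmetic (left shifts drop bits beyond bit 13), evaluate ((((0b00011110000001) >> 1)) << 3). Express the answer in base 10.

0b00011110000001 = 00011110000001
→ >> 1 → 00001111000000 = 960
→ << 3 (mod 2^14) → 01111000000000 = 7680

7680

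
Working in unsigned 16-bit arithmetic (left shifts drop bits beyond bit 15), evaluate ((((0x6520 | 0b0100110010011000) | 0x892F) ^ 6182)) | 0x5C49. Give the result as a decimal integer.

64985

0x6520 = 0110010100100000
0b0100110010011000 = 0100110010011000
→ | → 0110110110111000 = 28088
0x892F = 1000100100101111
→ | → 1110110110111111 = 60863
6182 = 0001100000100110
→ ^ → 1111010110011001 = 62873
0x5C49 = 0101110001001001
→ | → 1111110111011001 = 64985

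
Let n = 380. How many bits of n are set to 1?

380 = 101111100
Count the 1s: 1 + 1 + 1 + 1 + 1 + 1 = 6

6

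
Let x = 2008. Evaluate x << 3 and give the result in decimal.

2008 = 00011111011000
shift left by 3 → 11111011000000 = 16064
(equivalently, 2008 × 2^3 = 2008 × 8)

16064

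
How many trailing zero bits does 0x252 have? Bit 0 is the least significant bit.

0x252 = 1001010010
Trailing zeros: 1, so the lowest set bit is bit 1 (value 2).

1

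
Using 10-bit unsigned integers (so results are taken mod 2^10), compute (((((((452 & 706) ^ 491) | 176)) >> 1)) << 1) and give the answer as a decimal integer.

442

452 = 0111000100
706 = 1011000010
→ & → 0011000000 = 192
491 = 0111101011
→ ^ → 0100101011 = 299
176 = 0010110000
→ | → 0110111011 = 443
→ >> 1 → 0011011101 = 221
→ << 1 (mod 2^10) → 0110111010 = 442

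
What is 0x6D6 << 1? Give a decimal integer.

3500

0x6D6 = 011011010110
shift left by 1 → 110110101100 = 3500
(equivalently, 1750 × 2^1 = 1750 × 2)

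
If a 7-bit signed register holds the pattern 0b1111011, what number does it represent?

-5

pattern = 1111011 (MSB is 1 ⇒ negative)
Invert: 0000100, add 1 → 0000101 = 5, so the value is -5.
(Equivalently: 123 - 2^7 = 123 - 128 = -5.)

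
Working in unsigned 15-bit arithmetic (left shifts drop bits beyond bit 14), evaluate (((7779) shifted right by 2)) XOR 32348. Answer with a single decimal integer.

31172

7779 = 001111001100011
→ shifted right by 2 → 000011110011000 = 1944
32348 = 111111001011100
→ XOR → 111100111000100 = 31172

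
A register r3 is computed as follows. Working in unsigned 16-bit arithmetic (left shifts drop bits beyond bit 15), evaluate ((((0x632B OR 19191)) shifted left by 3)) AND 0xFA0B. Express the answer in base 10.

0x632B = 0110001100101011
19191 = 0100101011110111
→ OR → 0110101111111111 = 27647
→ shifted left by 3 (mod 2^16) → 0101111111111000 = 24568
0xFA0B = 1111101000001011
→ AND → 0101101000001000 = 23048

23048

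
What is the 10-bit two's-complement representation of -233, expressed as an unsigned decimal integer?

233 in 10 bits: 0011101001
Invert: 1100010110
Add 1:  1100010111 = 791
(Check: 2^10 - 233 = 1024 - 233 = 791.)

791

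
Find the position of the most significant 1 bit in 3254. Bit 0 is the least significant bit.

3254 = 110010110110
The topmost 1 is at position 11 (since 2^11 = 2048 ≤ 3254 < 4096).

11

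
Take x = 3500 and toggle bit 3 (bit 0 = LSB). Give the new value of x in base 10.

3492

x = 0110110101100
bit 3 is currently 1; toggle it via x ^ (1 << 3) = x ^ 8
→ 0110110100100 = 3492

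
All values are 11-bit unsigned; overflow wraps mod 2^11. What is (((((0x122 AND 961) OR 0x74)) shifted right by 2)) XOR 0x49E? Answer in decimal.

0x122 = 00100100010
961 = 01111000001
→ AND → 00100000000 = 256
0x74 = 00001110100
→ OR → 00101110100 = 372
→ shifted right by 2 → 00001011101 = 93
0x49E = 10010011110
→ XOR → 10011000011 = 1219

1219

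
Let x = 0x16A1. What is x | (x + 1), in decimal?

x = 1011010100001 = 5793
x + 1 = 1011010100010
OR    = 1011010100011 = 5795
(x | (x + 1) sets the lowest cleared bit.)

5795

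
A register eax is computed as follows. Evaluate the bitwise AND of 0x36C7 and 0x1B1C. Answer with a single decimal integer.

4612

0x36C7 = 11011011000111
0x1B1C = 01101100011100
AND → 01001000000100 = 4612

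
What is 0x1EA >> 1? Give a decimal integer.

245

0x1EA = 111101010
shift right by 1 → 011110101 = 245
(equivalently, floor(490 / 2))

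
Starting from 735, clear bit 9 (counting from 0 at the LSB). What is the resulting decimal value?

x = 001011011111
bit 9 is currently 1; clear it via x & ~(1 << 9) = x & ~512
→ 000011011111 = 223

223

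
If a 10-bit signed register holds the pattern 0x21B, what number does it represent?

pattern = 1000011011 (MSB is 1 ⇒ negative)
Invert: 0111100100, add 1 → 0111100101 = 485, so the value is -485.
(Equivalently: 539 - 2^10 = 539 - 1024 = -485.)

-485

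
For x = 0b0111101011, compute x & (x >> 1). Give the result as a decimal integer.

x = 111101011 = 491
x>>1 = 011110101
AND  = 011100001 = 225
(x & (x >> 1) has a 1 wherever x has two consecutive 1 bits.)

225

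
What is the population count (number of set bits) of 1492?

6

1492 = 10111010100
Count the 1s: 1 + 1 + 1 + 1 + 1 + 1 = 6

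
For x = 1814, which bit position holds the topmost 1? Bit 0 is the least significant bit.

10

1814 = 11100010110
The topmost 1 is at position 10 (since 2^10 = 1024 ≤ 1814 < 2048).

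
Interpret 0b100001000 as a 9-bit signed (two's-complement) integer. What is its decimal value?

-248

pattern = 100001000 (MSB is 1 ⇒ negative)
Invert: 011110111, add 1 → 011111000 = 248, so the value is -248.
(Equivalently: 264 - 2^9 = 264 - 512 = -248.)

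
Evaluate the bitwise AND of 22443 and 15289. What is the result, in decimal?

22443 = 101011110101011
15289 = 011101110111001
AND → 001001110101001 = 5033

5033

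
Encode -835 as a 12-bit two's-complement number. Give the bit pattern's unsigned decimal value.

3261

835 in 12 bits: 001101000011
Invert: 110010111100
Add 1:  110010111101 = 3261
(Check: 2^12 - 835 = 4096 - 835 = 3261.)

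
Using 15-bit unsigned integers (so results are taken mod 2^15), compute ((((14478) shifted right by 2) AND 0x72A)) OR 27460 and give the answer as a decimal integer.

28518

14478 = 011100010001110
→ shifted right by 2 → 000111000100011 = 3619
0x72A = 000011100101010
→ AND → 000011000100010 = 1570
27460 = 110101101000100
→ OR → 110111101100110 = 28518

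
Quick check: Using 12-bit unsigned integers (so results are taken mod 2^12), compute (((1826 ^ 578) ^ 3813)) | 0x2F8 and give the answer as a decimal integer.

1826 = 011100100010
578 = 001001000010
→ ^ → 010101100000 = 1376
3813 = 111011100101
→ ^ → 101110000101 = 2949
0x2F8 = 001011111000
→ | → 101111111101 = 3069

3069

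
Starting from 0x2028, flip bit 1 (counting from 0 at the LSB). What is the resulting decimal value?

8234

x = 10000000101000
bit 1 is currently 0; toggle it via x ^ (1 << 1) = x ^ 2
→ 10000000101010 = 8234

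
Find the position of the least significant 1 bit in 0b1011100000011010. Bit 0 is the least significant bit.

0b1011100000011010 = 1011100000011010
Trailing zeros: 1, so the lowest set bit is bit 1 (value 2).

1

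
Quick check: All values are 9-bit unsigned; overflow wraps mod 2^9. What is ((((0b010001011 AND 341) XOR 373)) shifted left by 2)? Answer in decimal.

0b010001011 = 010001011
341 = 101010101
→ AND → 000000001 = 1
373 = 101110101
→ XOR → 101110100 = 372
→ shifted left by 2 (mod 2^9) → 111010000 = 464

464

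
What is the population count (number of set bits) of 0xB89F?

10

0xB89F = 1011100010011111
Count the 1s: 1 + 1 + 1 + 1 + 1 + 1 + 1 + 1 + 1 + 1 = 10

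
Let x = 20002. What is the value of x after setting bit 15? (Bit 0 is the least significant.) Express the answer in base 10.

52770

x = 0100111000100010
bit 15 is currently 0; set it via x | (1 << 15) = x | 32768
→ 1100111000100010 = 52770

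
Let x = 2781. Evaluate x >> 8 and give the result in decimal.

10

2781 = 101011011101
shift right by 8 → 000000001010 = 10
(equivalently, floor(2781 / 256))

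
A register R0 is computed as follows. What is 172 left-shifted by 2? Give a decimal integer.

688

172 = 0010101100
shift left by 2 → 1010110000 = 688
(equivalently, 172 × 2^2 = 172 × 4)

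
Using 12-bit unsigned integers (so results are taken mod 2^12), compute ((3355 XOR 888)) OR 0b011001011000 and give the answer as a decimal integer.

3707

3355 = 110100011011
888 = 001101111000
→ XOR → 111001100011 = 3683
0b011001011000 = 011001011000
→ OR → 111001111011 = 3707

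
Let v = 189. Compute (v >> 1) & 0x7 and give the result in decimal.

v = 10111101
Shift right by 1: 1011110
Mask low 3 bits: 110 = 6

6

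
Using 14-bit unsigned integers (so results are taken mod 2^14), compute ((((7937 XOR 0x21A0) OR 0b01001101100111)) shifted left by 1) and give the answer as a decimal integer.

16334

7937 = 01111100000001
0x21A0 = 10000110100000
→ XOR → 11111010100001 = 16033
0b01001101100111 = 01001101100111
→ OR → 11111111100111 = 16359
→ shifted left by 1 (mod 2^14) → 11111111001110 = 16334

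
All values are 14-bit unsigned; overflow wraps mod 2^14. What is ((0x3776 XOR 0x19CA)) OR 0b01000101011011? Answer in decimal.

16383

0x3776 = 11011101110110
0x19CA = 01100111001010
→ XOR → 10111010111100 = 11964
0b01000101011011 = 01000101011011
→ OR → 11111111111111 = 16383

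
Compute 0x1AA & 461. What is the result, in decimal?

0x1AA = 110101010
461 = 111001101
AND → 110001000 = 392

392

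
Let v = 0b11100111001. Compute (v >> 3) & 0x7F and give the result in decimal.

v = 11100111001
Shift right by 3: 11100111
Mask low 7 bits: 1100111 = 103

103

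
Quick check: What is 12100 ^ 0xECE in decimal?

12100 = 10111101000100
0xECE = 00111011001110
XOR → 10000110001010 = 8586

8586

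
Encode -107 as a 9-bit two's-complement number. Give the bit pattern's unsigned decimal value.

405

107 in 9 bits: 001101011
Invert: 110010100
Add 1:  110010101 = 405
(Check: 2^9 - 107 = 512 - 107 = 405.)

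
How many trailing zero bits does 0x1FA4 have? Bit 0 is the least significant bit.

0x1FA4 = 1111110100100
Trailing zeros: 2, so the lowest set bit is bit 2 (value 4).

2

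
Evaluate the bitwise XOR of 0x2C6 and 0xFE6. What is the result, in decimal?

0x2C6 = 001011000110
0xFE6 = 111111100110
XOR → 110100100000 = 3360

3360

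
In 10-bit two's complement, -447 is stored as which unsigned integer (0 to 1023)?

577

447 in 10 bits: 0110111111
Invert: 1001000000
Add 1:  1001000001 = 577
(Check: 2^10 - 447 = 1024 - 447 = 577.)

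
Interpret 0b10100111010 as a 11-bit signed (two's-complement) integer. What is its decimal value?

-710

pattern = 10100111010 (MSB is 1 ⇒ negative)
Invert: 01011000101, add 1 → 01011000110 = 710, so the value is -710.
(Equivalently: 1338 - 2^11 = 1338 - 2048 = -710.)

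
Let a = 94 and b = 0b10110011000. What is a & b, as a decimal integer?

94 = 00001011110
b = 10110011000
AND → 00000011000 = 24

24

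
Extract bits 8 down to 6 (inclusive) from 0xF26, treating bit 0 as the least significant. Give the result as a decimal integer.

4

v = 111100100110
Shift right by 6: 111100
Mask low 3 bits: 100 = 4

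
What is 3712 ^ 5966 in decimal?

6606

3712 = 0111010000000
5966 = 1011101001110
XOR → 1100111001110 = 6606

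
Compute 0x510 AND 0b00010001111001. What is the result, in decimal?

0x510 = 10100010000
b = 10001111001
AND → 10000010000 = 1040

1040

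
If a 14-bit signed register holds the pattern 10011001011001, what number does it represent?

-6567

pattern = 10011001011001 (MSB is 1 ⇒ negative)
Invert: 01100110100110, add 1 → 01100110100111 = 6567, so the value is -6567.
(Equivalently: 9817 - 2^14 = 9817 - 16384 = -6567.)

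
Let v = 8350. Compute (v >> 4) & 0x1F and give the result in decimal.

v = 10000010011110
Shift right by 4: 1000001001
Mask low 5 bits: 01001 = 9

9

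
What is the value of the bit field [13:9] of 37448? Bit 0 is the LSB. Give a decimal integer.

v = 1001001001001000
Shift right by 9: 1001001
Mask low 5 bits: 01001 = 9

9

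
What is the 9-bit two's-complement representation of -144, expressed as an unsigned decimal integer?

144 in 9 bits: 010010000
Invert: 101101111
Add 1:  101110000 = 368
(Check: 2^9 - 144 = 512 - 144 = 368.)

368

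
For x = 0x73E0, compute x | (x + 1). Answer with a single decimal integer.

29665

x = 111001111100000 = 29664
x + 1 = 111001111100001
OR    = 111001111100001 = 29665
(x | (x + 1) sets the lowest cleared bit.)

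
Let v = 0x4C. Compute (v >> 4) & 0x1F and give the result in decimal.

v = 001001100
Shift right by 4: 00100
Mask low 5 bits: 00100 = 4

4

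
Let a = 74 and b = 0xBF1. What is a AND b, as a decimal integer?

74 = 000001001010
0xBF1 = 101111110001
AND → 000001000000 = 64

64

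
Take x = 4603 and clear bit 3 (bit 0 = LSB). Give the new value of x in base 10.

x = 1000111111011
bit 3 is currently 1; clear it via x & ~(1 << 3) = x & ~8
→ 1000111110011 = 4595

4595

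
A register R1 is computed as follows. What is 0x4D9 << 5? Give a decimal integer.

0x4D9 = 0000010011011001
shift left by 5 → 1001101100100000 = 39712
(equivalently, 1241 × 2^5 = 1241 × 32)

39712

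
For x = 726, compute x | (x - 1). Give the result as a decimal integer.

727

x = 1011010110 = 726
x - 1 = 1011010101
OR    = 1011010111 = 727
(x | (x - 1) sets all bits below the lowest set bit.)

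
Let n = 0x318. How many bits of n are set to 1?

4

0x318 = 1100011000
Count the 1s: 1 + 1 + 1 + 1 = 4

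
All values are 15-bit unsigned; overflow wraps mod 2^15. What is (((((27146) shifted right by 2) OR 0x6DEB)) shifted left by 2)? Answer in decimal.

27146 = 110101000001010
→ shifted right by 2 → 001101010000010 = 6786
0x6DEB = 110110111101011
→ OR → 111111111101011 = 32747
→ shifted left by 2 (mod 2^15) → 111111110101100 = 32684

32684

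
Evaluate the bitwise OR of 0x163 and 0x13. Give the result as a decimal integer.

0x163 = 101100011
0x13 = 000010011
 OR → 101110011 = 371

371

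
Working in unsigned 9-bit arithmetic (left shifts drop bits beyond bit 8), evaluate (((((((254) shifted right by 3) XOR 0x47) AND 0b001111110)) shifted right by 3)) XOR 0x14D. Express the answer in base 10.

254 = 011111110
→ shifted right by 3 → 000011111 = 31
0x47 = 001000111
→ XOR → 001011000 = 88
0b001111110 = 001111110
→ AND → 001011000 = 88
→ shifted right by 3 → 000001011 = 11
0x14D = 101001101
→ XOR → 101000110 = 326

326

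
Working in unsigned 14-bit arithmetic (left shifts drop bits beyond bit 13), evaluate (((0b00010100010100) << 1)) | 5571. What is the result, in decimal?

8171

0b00010100010100 = 00010100010100
→ << 1 (mod 2^14) → 00101000101000 = 2600
5571 = 01010111000011
→ | → 01111111101011 = 8171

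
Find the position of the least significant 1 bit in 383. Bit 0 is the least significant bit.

0

383 = 101111111
Trailing zeros: 0, so the lowest set bit is bit 0 (value 1).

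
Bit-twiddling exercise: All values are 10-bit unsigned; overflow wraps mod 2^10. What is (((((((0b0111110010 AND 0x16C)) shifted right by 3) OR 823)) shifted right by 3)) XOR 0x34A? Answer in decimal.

813

0b0111110010 = 0111110010
0x16C = 0101101100
→ AND → 0101100000 = 352
→ shifted right by 3 → 0000101100 = 44
823 = 1100110111
→ OR → 1100111111 = 831
→ shifted right by 3 → 0001100111 = 103
0x34A = 1101001010
→ XOR → 1100101101 = 813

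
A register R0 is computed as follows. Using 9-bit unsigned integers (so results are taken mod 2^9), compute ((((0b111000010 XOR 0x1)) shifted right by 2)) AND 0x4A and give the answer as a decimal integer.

0b111000010 = 111000010
0x1 = 000000001
→ XOR → 111000011 = 451
→ shifted right by 2 → 001110000 = 112
0x4A = 001001010
→ AND → 001000000 = 64

64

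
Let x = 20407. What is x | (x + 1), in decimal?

20415

x = 100111110110111 = 20407
x + 1 = 100111110111000
OR    = 100111110111111 = 20415
(x | (x + 1) sets the lowest cleared bit.)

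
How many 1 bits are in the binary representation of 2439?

2439 = 100110000111
Count the 1s: 1 + 1 + 1 + 1 + 1 + 1 = 6

6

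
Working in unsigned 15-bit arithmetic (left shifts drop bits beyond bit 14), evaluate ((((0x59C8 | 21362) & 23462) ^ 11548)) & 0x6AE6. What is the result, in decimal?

0x59C8 = 101100111001000
21362 = 101001101110010
→ | → 101101111111010 = 23546
23462 = 101101110100110
→ & → 101101110100010 = 23458
11548 = 010110100011100
→ ^ → 111011010111110 = 30398
0x6AE6 = 110101011100110
→ & → 110001010100110 = 25254

25254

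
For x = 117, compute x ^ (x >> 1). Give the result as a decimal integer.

79

x = 1110101 = 117
x>>1 = 0111010
XOR  = 1001111 = 79
(x ^ (x >> 1) gives the standard binary-reflected Gray code of x.)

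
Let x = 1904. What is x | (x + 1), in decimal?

1905

x = 11101110000 = 1904
x + 1 = 11101110001
OR    = 11101110001 = 1905
(x | (x + 1) sets the lowest cleared bit.)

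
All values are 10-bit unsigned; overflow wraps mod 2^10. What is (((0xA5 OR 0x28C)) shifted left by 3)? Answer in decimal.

0xA5 = 0010100101
0x28C = 1010001100
→ OR → 1010101101 = 685
→ shifted left by 3 (mod 2^10) → 0101101000 = 360

360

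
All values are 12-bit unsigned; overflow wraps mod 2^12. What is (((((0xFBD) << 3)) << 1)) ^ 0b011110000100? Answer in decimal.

0xFBD = 111110111101
→ << 3 (mod 2^12) → 110111101000 = 3560
→ << 1 (mod 2^12) → 101111010000 = 3024
0b011110000100 = 011110000100
→ ^ → 110001010100 = 3156

3156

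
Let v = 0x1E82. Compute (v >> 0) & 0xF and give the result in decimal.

v = 1111010000010
Shift right by 0: 1111010000010
Mask low 4 bits: 0010 = 2

2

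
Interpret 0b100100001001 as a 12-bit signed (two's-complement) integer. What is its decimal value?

-1783

pattern = 100100001001 (MSB is 1 ⇒ negative)
Invert: 011011110110, add 1 → 011011110111 = 1783, so the value is -1783.
(Equivalently: 2313 - 2^12 = 2313 - 4096 = -1783.)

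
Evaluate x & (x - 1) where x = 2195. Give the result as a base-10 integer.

2194

x = 100010010011 = 2195
x - 1 = 100010010010
AND   = 100010010010 = 2194
(x & (x - 1) clears the lowest set bit of x.)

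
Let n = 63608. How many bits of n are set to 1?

63608 = 1111100001111000
Count the 1s: 1 + 1 + 1 + 1 + 1 + 1 + 1 + 1 + 1 = 9

9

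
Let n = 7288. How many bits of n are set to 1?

7

7288 = 1110001111000
Count the 1s: 1 + 1 + 1 + 1 + 1 + 1 + 1 = 7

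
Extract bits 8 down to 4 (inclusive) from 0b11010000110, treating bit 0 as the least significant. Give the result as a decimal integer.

8

v = 11010000110
Shift right by 4: 1101000
Mask low 5 bits: 01000 = 8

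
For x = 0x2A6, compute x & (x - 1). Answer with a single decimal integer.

x = 1010100110 = 678
x - 1 = 1010100101
AND   = 1010100100 = 676
(x & (x - 1) clears the lowest set bit of x.)

676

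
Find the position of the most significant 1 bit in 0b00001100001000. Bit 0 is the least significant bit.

9

0b00001100001000 = 1100001000
The topmost 1 is at position 9 (since 2^9 = 512 ≤ 776 < 1024).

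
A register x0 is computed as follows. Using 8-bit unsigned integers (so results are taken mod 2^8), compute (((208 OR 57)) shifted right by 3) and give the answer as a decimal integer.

208 = 11010000
57 = 00111001
→ OR → 11111001 = 249
→ shifted right by 3 → 00011111 = 31

31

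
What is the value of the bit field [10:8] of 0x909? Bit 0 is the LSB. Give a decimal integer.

1

v = 0100100001001
Shift right by 8: 01001
Mask low 3 bits: 001 = 1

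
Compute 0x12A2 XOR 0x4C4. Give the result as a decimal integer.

5734

0x12A2 = 1001010100010
0x4C4 = 0010011000100
XOR → 1011001100110 = 5734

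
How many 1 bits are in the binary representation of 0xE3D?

8

0xE3D = 111000111101
Count the 1s: 1 + 1 + 1 + 1 + 1 + 1 + 1 + 1 = 8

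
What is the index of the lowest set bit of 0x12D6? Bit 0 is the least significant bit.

0x12D6 = 1001011010110
Trailing zeros: 1, so the lowest set bit is bit 1 (value 2).

1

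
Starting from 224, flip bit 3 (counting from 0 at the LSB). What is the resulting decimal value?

x = 000011100000
bit 3 is currently 0; toggle it via x ^ (1 << 3) = x ^ 8
→ 000011101000 = 232

232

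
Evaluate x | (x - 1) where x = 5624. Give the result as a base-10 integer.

x = 1010111111000 = 5624
x - 1 = 1010111110111
OR    = 1010111111111 = 5631
(x | (x - 1) sets all bits below the lowest set bit.)

5631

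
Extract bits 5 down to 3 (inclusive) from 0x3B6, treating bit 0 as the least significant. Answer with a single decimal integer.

v = 1110110110
Shift right by 3: 1110110
Mask low 3 bits: 110 = 6

6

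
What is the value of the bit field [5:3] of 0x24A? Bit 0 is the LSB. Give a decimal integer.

1

v = 01001001010
Shift right by 3: 01001001
Mask low 3 bits: 001 = 1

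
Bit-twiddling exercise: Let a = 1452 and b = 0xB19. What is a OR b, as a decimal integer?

4029

1452 = 010110101100
0xB19 = 101100011001
 OR → 111110111101 = 4029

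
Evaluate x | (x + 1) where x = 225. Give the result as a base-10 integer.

227

x = 11100001 = 225
x + 1 = 11100010
OR    = 11100011 = 227
(x | (x + 1) sets the lowest cleared bit.)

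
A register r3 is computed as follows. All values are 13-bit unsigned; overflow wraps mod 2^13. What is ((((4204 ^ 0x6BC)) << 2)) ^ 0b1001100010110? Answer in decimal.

2134

4204 = 1000001101100
0x6BC = 0011010111100
→ ^ → 1011011010000 = 5840
→ << 2 (mod 2^13) → 1101101000000 = 6976
0b1001100010110 = 1001100010110
→ ^ → 0100001010110 = 2134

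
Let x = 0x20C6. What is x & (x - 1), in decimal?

x = 10000011000110 = 8390
x - 1 = 10000011000101
AND   = 10000011000100 = 8388
(x & (x - 1) clears the lowest set bit of x.)

8388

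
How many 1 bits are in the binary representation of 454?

5

454 = 111000110
Count the 1s: 1 + 1 + 1 + 1 + 1 = 5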